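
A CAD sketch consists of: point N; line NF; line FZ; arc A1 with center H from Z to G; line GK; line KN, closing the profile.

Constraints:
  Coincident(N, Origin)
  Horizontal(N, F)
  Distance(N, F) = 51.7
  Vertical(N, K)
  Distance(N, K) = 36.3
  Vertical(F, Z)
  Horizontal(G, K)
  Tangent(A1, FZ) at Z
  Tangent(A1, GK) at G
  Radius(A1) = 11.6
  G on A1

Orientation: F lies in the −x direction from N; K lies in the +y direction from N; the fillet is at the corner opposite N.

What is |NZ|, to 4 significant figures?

57.30

The virtual corner opposite N is at (-51.70, 36.30). Tangency of A1 to FZ means the radius HZ is perpendicular to FZ and since A1 is tangent to GK there, HG ⟂ GK, with radius 11.6, so the center H sits 11.6 in from both sides at H = (-40.10, 24.70). That places the tangent points at Z = (-51.70, 24.70) on FZ and G = (-40.10, 36.30) on GK. Then |NZ| = |Z − N| = 57.30.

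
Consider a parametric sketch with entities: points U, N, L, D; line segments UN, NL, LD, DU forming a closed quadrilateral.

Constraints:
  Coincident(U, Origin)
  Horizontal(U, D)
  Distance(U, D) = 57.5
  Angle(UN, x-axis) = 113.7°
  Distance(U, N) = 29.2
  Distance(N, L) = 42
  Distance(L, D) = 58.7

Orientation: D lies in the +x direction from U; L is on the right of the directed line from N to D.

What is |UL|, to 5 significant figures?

13.485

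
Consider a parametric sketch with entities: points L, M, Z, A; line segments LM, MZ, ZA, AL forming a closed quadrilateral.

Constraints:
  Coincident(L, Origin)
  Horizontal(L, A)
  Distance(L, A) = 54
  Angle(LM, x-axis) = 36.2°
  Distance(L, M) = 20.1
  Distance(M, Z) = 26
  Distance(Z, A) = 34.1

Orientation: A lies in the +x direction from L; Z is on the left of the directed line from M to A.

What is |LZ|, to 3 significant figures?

46.1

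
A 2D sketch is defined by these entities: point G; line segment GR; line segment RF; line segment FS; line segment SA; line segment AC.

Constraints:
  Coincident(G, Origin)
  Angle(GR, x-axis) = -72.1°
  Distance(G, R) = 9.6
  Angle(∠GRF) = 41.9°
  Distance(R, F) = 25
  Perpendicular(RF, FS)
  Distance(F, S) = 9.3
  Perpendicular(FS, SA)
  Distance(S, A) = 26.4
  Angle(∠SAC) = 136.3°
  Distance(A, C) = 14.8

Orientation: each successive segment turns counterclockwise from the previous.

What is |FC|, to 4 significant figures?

37.11

G is at the origin; GR runs at -72.1° with length 9.6, so R = (2.951, -9.135). ∠GRF = 41.9° gives RF at 66.00° from the x-axis; with |RF| = 25.0, F = (13.12, 13.70). RF is perpendicular to FS, so FS runs at 156.0°; with |FS| = 9.3, S = (4.623, 17.49). FS ⟂ SA, so SA runs at -114.0°; with |SA| = 26.4, A = (-6.115, -6.632). ∠SAC = 136.3° gives AC at -70.30° from the x-axis; with |AC| = 14.8, C = (-1.126, -20.57). Then |FC| = |C − F| = 37.11.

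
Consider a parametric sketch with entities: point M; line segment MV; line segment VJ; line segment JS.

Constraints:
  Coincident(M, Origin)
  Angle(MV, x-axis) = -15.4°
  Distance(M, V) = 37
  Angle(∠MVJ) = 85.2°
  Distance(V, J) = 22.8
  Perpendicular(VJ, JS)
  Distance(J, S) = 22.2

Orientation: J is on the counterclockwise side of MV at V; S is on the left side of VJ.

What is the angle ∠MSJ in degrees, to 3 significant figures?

127°

M is at the origin; MV runs at -15.4° with length 37.0, so V = 37.0·(cos -15.4°, sin -15.4°) = (35.7, -9.83). ∠MVJ = 85.2°, so VJ runs at -15.4° + (180° − 85.2°) = 79.4° from the x-axis; with |VJ| = 22.8, J = V + 22.8·(cos 79.4°, sin 79.4°) = (39.9, 12.6). VJ ⟂ JS; with |JS| = 22.2 on the left of VJ, S = J + 22.2·(-0.983, 0.184) = (18.0, 16.7). Then cos ∠MSJ = SM·SJ / (|SM||SJ|), giving 127°.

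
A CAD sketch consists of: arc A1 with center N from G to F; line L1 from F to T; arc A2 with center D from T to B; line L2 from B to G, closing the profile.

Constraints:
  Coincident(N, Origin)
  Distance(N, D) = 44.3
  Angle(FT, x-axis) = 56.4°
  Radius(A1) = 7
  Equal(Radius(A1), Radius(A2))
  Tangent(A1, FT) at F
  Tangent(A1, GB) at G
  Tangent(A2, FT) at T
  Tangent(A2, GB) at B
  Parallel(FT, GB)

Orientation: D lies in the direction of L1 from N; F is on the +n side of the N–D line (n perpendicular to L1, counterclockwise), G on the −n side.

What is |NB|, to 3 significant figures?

44.8

The slot axis is L1's direction at 56.4°, so u = (cos 56.4°, sin 56.4°) = (0.553, 0.833) and n = (−sin 56.4°, cos 56.4°) = (-0.833, 0.553). N is at the origin and D lies 44.3 along u from N, so D = 44.3·u = (24.5, 36.9). Tangency of A1 to both parallel lines with radius 7.0 puts F and G at N ± 7.0·n: F = (-5.83, 3.87), G = (5.83, -3.87). Equal radii place T and B the same way about D: T = D + 7.0·n = (18.7, 40.8), B = D − 7.0·n = (30.3, 33.0). Then |NB| = |B − N| = 44.8.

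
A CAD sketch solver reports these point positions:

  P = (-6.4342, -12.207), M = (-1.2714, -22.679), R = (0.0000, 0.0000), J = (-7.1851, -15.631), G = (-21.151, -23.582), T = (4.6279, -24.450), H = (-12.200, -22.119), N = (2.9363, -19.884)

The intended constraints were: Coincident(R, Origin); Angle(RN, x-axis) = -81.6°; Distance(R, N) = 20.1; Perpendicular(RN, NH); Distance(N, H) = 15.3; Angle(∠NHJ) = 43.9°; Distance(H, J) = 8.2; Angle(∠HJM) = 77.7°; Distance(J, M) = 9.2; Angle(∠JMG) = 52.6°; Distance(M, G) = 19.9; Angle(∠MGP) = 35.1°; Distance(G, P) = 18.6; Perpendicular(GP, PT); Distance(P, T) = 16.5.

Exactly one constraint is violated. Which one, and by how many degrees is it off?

Perpendicular(GP, PT) — off by 4.40°.

R = (0.00, 0.00) ✓; RN at -81.60° ✓; |RN| = 20.10 ✓; ∠(RN, NH) = 90.00° ✓; |NH| = 15.30 ✓; ∠NHJ = 43.90° ✓; |HJ| = 8.200 ✓; ∠HJM = 77.70° ✓; |JM| = 9.200 ✓; ∠JMG = 52.60° ✓; |MG| = 19.90 ✓; ∠MGP = 35.10° ✓; |GP| = 18.60 ✓; ∠(GP, PT) = 85.60° ✗; |PT| = 16.50 ✓.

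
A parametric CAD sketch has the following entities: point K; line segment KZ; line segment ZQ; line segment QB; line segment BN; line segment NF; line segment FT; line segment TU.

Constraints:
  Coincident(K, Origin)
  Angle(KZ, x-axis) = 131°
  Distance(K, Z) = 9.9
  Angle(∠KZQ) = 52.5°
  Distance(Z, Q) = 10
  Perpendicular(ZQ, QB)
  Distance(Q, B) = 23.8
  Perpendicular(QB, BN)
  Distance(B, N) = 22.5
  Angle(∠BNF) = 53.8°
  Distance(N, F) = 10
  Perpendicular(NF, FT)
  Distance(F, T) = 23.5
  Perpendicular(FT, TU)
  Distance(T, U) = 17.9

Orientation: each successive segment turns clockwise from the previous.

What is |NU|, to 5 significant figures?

24.792

K is at the origin; KZ runs at 131.0° with length 9.9, so Z = (-6.4950, 7.4716). ∠KZQ = 52.5° gives ZQ at 3.5000° from the x-axis; with |ZQ| = 10.0, Q = (3.4864, 8.0821). ZQ ⟂ QB, so QB runs at -86.500°; with |QB| = 23.8, B = (4.9393, -15.673). QB is perpendicular to BN, so BN runs at -176.50°; with |BN| = 22.5, N = (-17.519, -17.047). ∠BNF = 53.8° gives NF at 57.300° from the x-axis; with |NF| = 10.0, F = (-12.116, -8.6320). NF is perpendicular to FT, so FT runs at -32.700°; with |FT| = 23.5, T = (7.6592, -21.328). The perpendicularity gives TU at right angles to FT, so TU runs at -122.70°; with |TU| = 17.9, U = (-2.0111, -36.391). Then |NU| = |U − N| = 24.792.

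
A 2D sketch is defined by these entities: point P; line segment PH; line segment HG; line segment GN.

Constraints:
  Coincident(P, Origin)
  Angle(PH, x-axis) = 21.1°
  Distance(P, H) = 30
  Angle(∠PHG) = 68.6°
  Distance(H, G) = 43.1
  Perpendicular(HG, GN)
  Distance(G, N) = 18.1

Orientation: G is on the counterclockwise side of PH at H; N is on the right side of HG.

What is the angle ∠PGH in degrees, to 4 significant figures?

40.98°

P is at the origin; PH runs at 21.1° with length 30.0, so H = 30.0·(cos 21.1°, sin 21.1°) = (27.99, 10.80). ∠PHG = 68.6°, so HG runs at 21.1° + (180° − 68.6°) = 132.5° from the x-axis; with |HG| = 43.1, G = H + 43.1·(cos 132.5°, sin 132.5°) = (-1.129, 42.58). Then cos ∠PGH = GP·GH / (|GP||GH|), giving 40.98°.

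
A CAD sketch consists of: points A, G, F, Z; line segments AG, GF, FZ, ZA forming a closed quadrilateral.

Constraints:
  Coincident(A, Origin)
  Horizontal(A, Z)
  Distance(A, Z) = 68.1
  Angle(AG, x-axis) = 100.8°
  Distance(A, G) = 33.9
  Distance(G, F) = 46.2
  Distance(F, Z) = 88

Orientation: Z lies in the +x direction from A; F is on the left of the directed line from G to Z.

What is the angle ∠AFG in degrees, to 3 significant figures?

18.0°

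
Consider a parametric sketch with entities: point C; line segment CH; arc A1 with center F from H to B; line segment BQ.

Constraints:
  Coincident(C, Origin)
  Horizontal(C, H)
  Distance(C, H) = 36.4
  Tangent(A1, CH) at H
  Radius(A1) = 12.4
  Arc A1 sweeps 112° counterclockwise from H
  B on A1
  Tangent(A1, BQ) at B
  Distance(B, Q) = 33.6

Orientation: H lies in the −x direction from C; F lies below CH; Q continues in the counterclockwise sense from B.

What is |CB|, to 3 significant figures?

50.8

C is at the origin; C and H share the same y with |CH| = 36.4 and H on the −x side, so H = (-36.4, 0.00). Since A1 is tangent to CH there, FH ⟂ CH, so F = H + (0, -12.4) = (-36.4, -12.4). On A1, H sits at bearing 90° from F; a 112° counterclockwise sweep puts B at bearing 202°, so B = F + 12.4·(cos 202°, sin 202°) = (-47.9, -17.0). Then |CB| = |B − C| = 50.8.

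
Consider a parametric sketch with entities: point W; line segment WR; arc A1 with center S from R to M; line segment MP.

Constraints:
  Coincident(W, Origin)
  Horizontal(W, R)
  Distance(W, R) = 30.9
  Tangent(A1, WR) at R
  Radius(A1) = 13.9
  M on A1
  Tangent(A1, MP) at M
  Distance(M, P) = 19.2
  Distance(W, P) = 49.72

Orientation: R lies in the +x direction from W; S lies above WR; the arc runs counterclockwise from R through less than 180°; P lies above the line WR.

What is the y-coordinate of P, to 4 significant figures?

37.54

Checks: |SM| = 13.90 ✓; ∠(SM, MP) = 90.00° ✓; |MP| = 19.20 ✓; |WP| = 49.72 ✓.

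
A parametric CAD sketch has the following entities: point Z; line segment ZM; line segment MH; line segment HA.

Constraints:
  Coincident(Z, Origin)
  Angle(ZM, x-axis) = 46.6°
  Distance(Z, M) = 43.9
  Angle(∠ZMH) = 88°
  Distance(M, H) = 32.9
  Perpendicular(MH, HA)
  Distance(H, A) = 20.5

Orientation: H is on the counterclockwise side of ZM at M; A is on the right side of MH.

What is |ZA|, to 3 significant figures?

71.6

Z is at the origin; ZM runs at 46.6° with length 43.9, so M = 43.9·(cos 46.6°, sin 46.6°) = (30.2, 31.9). ∠ZMH = 88.0°, so MH runs at 46.6° + (180° − 88.0°) = 139° from the x-axis; with |MH| = 32.9, H = M + 32.9·(cos 139°, sin 139°) = (5.48, 53.7). MH ⟂ HA; with |HA| = 20.5 on the right of MH, A = H + 20.5·(0.661, 0.750) = (19.0, 69.0). Then |ZA| = |A − Z| = 71.6.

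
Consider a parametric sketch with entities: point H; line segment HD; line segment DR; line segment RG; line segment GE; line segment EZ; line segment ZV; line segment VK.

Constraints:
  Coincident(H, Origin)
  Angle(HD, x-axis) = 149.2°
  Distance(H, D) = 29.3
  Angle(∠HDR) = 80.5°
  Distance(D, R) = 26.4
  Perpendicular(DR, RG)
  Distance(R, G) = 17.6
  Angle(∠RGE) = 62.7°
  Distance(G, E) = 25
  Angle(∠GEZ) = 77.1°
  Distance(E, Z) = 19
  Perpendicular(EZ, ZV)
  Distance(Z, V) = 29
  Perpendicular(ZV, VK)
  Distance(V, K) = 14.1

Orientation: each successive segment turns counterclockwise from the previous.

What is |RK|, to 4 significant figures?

21.34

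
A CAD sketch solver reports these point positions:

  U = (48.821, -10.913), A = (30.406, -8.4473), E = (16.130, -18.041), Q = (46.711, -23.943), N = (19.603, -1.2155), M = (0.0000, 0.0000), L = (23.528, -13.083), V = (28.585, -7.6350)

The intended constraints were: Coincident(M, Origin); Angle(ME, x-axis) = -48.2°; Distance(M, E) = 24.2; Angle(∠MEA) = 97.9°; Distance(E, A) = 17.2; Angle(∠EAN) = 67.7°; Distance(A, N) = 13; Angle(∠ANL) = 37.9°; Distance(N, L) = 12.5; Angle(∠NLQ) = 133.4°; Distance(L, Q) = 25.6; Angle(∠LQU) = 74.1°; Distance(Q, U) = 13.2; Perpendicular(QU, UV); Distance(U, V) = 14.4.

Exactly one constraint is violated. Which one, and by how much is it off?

Distance(U, V) = 14.4 — off by 6.10.

M = (0.00, 0.00) ✓; ME at -48.20° ✓; |ME| = 24.20 ✓; ∠MEA = 97.90° ✓; |EA| = 17.20 ✓; ∠EAN = 67.70° ✓; |AN| = 13.00 ✓; ∠ANL = 37.90° ✓; |NL| = 12.50 ✓; ∠NLQ = 133.4° ✓; |LQ| = 25.60 ✓; ∠LQU = 74.10° ✓; |QU| = 13.20 ✓; ∠(QU, UV) = 90.00° ✓; |UV| = 20.50 ✗.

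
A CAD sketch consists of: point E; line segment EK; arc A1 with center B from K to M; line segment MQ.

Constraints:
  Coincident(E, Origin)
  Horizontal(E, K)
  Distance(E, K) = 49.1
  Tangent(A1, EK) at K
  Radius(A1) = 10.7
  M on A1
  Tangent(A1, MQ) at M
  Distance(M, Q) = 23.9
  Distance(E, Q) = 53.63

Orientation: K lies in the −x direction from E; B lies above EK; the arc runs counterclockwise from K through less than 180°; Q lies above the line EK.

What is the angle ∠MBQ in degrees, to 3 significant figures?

65.9°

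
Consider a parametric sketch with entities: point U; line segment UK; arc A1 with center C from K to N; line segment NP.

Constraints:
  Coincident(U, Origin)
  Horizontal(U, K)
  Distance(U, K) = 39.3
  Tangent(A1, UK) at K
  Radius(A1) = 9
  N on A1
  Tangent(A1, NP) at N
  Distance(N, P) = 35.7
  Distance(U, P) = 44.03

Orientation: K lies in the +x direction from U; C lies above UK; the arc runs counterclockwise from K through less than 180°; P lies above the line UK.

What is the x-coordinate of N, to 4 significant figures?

45.37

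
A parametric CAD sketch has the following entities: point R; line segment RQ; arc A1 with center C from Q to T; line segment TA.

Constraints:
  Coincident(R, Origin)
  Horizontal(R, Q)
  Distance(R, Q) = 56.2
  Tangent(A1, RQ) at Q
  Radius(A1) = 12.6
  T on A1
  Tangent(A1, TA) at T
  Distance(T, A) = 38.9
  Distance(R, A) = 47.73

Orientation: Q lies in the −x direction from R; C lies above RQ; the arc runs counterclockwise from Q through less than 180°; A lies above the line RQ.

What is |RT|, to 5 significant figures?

45.710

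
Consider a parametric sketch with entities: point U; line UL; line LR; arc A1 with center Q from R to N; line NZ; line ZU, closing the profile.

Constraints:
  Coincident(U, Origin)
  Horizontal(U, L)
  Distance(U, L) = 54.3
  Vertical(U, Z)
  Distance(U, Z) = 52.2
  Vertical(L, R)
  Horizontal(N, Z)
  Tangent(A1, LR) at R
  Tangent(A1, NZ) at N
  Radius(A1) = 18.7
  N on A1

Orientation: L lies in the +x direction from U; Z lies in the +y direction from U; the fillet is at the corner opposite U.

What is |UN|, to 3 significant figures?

63.2

The virtual corner opposite U is at (54.3, 52.2). Since A1 is tangent to LR there, QR ⟂ LR and tangency of A1 to NZ means the radius QN is perpendicular to NZ, with radius 18.7, so the center Q sits 18.7 in from both sides at Q = (35.6, 33.5). That places the tangent points at R = (54.3, 33.5) on LR and N = (35.6, 52.2) on NZ. Then |UN| = |N − U| = 63.2.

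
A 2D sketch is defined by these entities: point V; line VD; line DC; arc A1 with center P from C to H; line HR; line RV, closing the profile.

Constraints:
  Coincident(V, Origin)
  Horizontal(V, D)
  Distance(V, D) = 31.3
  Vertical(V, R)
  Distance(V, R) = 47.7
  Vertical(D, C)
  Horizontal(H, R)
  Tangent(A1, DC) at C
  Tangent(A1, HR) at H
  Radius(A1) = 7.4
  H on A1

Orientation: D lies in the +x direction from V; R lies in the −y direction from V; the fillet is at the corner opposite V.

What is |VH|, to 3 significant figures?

53.4

The virtual corner opposite V is at (31.3, -47.7). A1 meets DC tangentially, so PC is at right angles to DC and the tangent condition forces PH to be normal to HR, with radius 7.4, so the center P sits 7.4 in from both sides at P = (23.9, -40.3). That places the tangent points at C = (31.3, -40.3) on DC and H = (23.9, -47.7) on HR. Then |VH| = |H − V| = 53.4.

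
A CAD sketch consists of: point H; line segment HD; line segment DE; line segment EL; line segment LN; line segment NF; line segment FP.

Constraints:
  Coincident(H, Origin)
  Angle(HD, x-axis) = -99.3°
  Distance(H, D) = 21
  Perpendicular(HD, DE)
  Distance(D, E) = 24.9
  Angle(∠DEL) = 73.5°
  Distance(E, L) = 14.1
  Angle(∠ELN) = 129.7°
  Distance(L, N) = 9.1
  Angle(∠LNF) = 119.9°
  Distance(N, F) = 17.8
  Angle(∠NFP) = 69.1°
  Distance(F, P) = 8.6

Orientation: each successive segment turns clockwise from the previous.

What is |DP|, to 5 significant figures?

5.8681

H is at the origin; HD runs at -99.3° with length 21.0, so D = (-3.3937, -20.724). The perpendicularity gives DE at right angles to HD, so DE runs at 170.70°; with |DE| = 24.9, E = (-27.966, -16.700). ∠DEL = 73.5° gives EL at 64.200° from the x-axis; with |EL| = 14.1, L = (-21.830, -4.0055). ∠ELN = 129.7° gives LN at 13.900° from the x-axis; with |LN| = 9.1, N = (-12.996, -1.8195). ∠LNF = 119.9° gives NF at -46.200° from the x-axis; with |NF| = 17.8, F = (-0.67596, -14.667). ∠NFP = 69.1° gives FP at -157.10° from the x-axis; with |FP| = 8.6, P = (-8.5982, -18.013). Then |DP| = |P − D| = 5.8681.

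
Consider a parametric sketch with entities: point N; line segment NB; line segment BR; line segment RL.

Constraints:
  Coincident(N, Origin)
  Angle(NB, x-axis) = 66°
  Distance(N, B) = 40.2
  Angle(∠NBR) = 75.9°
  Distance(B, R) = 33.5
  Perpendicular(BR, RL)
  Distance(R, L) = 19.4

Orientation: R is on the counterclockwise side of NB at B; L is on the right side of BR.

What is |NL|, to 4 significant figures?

63.02

N is at the origin; NB runs at 66.0° with length 40.2, so B = 40.2·(cos 66.0°, sin 66.0°) = (16.35, 36.72). ∠NBR = 75.9°, so BR runs at 66.0° + (180° − 75.9°) = 170.1° from the x-axis; with |BR| = 33.5, R = B + 33.5·(cos 170.1°, sin 170.1°) = (-16.65, 42.48). The perpendicularity gives RL at right angles to BR; with |RL| = 19.4 on the right of BR, L = R + 19.4·(0.1719, 0.9851) = (-13.31, 61.60). Then |NL| = |L − N| = 63.02.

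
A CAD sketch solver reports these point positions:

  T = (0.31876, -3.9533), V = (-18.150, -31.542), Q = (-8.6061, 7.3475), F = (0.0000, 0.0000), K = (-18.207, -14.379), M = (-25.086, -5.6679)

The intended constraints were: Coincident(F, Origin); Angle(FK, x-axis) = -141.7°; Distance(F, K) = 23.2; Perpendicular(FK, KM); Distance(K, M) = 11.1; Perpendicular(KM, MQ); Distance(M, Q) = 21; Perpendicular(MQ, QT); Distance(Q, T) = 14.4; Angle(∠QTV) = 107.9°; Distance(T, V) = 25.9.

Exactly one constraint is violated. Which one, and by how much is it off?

Distance(T, V) = 25.9 — off by 7.30.

F = (0.00, 0.00) ✓; FK at -141.7° ✓; |FK| = 23.20 ✓; ∠(FK, KM) = 90.00° ✓; |KM| = 11.10 ✓; ∠(KM, MQ) = 90.00° ✓; |MQ| = 21.00 ✓; ∠(MQ, QT) = 90.00° ✓; |QT| = 14.40 ✓; ∠QTV = 107.9° ✓; |TV| = 33.20 ✗.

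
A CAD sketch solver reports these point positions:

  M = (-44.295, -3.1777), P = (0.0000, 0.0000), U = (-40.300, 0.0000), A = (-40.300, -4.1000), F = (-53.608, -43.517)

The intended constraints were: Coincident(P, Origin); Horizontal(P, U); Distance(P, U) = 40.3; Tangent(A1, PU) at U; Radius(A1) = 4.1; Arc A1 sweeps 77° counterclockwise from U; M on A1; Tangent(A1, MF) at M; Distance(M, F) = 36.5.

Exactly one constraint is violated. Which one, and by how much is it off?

Distance(M, F) = 36.5 — off by 4.90.

P = (0.00, 0.00) ✓; P.y = 0.00, U.y = 0.00 ✓; |PU| = 40.30 ✓; ∠(AU, UP) = 90.00° ✓; |AU| = 4.100 ✓; bearing(A→M) − bearing(A→U) = 77.00° ✓; |AM| = 4.100 ✓; ∠(AM, MF) = 90.00° ✓; |MF| = 41.40 ✗.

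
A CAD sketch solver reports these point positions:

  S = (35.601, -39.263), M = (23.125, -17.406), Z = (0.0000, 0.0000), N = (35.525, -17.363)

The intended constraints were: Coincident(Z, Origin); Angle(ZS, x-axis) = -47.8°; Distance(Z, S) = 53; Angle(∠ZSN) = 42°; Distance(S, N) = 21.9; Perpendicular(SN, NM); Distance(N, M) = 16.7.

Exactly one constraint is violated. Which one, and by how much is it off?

Distance(N, M) = 16.7 — off by 4.30.

Z = (0.00, 0.00) ✓; ZS at -47.80° ✓; |ZS| = 53.00 ✓; ∠ZSN = 42.00° ✓; |SN| = 21.90 ✓; ∠(SN, NM) = 90.00° ✓; |NM| = 12.40 ✗.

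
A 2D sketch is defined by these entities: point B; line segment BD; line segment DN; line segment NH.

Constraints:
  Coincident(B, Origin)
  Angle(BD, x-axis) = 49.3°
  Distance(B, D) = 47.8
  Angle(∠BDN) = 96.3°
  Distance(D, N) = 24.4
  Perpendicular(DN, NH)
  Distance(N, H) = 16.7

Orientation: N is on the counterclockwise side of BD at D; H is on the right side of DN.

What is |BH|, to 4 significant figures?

70.72

B is at the origin; BD runs at 49.3° with length 47.8, so D = 47.8·(cos 49.3°, sin 49.3°) = (31.17, 36.24). ∠BDN = 96.3°, so DN runs at 49.3° + (180° − 96.3°) = 133.0° from the x-axis; with |DN| = 24.4, N = D + 24.4·(cos 133.0°, sin 133.0°) = (14.53, 54.08). DN ⟂ NH; with |NH| = 16.7 on the right of DN, H = N + 16.7·(0.7314, 0.6820) = (26.74, 65.47). Then |BH| = |H − B| = 70.72.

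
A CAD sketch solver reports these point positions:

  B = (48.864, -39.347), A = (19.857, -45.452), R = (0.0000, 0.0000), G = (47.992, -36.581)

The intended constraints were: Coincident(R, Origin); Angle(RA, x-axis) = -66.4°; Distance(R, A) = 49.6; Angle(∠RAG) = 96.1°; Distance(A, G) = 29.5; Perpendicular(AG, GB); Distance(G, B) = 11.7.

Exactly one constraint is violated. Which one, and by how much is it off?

Distance(G, B) = 11.7 — off by 8.80.

R = (0.00, 0.00) ✓; RA at -66.40° ✓; |RA| = 49.60 ✓; ∠RAG = 96.10° ✓; |AG| = 29.50 ✓; ∠(AG, GB) = 90.00° ✓; |GB| = 2.900 ✗.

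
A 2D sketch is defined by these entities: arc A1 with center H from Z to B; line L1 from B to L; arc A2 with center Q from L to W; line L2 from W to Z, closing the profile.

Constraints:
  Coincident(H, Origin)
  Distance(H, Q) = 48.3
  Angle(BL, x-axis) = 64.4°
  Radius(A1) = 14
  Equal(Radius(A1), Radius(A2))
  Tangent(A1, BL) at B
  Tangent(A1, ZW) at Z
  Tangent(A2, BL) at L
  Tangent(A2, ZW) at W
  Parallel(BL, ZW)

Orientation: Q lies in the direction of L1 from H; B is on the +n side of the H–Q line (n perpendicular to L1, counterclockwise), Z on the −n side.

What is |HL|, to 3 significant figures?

50.3

Tangency of A1 to both parallel lines with radius 14.0 puts B and Z at H ± 14.0·n: B = (-12.6, 6.05), Z = (12.6, -6.05). Equal radii place L and W the same way about Q: L = Q + 14.0·n = (8.24, 49.6), W = Q − 14.0·n = (33.5, 37.5). Then |HL| = |L − H| = 50.3.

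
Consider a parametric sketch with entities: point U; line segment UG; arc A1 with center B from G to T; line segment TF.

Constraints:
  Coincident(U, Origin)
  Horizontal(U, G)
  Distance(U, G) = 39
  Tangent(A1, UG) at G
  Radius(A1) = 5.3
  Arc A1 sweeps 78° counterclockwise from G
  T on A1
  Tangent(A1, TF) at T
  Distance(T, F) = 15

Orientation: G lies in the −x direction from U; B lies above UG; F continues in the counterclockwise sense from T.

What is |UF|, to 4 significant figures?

36.03

U is at the origin; U and G share the same y with |UG| = 39.0 and G on the −x side, so G = (-39.00, 0.000). Since A1 is tangent to UG there, BG ⟂ UG, so B = G + (0, 5.3) = (-39.00, 5.300). On A1, G sits at bearing -90° from B; a 78° counterclockwise sweep puts T at bearing -12°, so T = B + 5.3·(cos -12°, sin -12°) = (-33.82, 4.198). The tangent condition forces BT to be normal to TF, so TF runs along (−sin -12°, cos -12°); with |TF| = 15.0, F = (-30.70, 18.87). Then |UF| = |F − U| = 36.03.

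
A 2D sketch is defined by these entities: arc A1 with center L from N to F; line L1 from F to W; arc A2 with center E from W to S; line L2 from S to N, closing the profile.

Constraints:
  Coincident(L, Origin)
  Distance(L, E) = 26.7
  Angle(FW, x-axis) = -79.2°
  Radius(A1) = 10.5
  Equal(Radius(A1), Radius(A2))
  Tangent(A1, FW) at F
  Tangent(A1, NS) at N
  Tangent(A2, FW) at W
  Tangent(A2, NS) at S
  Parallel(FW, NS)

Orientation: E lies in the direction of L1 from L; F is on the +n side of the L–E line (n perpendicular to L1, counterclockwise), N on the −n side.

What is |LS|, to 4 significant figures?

28.69

The slot axis is L1's direction at -79.2°, so u = (cos -79.2°, sin -79.2°) = (0.1874, -0.9823) and n = (−sin -79.2°, cos -79.2°) = (0.9823, 0.1874). L is at the origin and E lies 26.7 along u from L, so E = 26.7·u = (5.003, -26.23). Tangency of A1 to both parallel lines with radius 10.5 puts F and N at L ± 10.5·n: F = (10.31, 1.968), N = (-10.31, -1.968). Equal radii place W and S the same way about E: W = E + 10.5·n = (15.32, -24.26), S = E − 10.5·n = (-5.311, -28.19). Then |LS| = |S − L| = 28.69.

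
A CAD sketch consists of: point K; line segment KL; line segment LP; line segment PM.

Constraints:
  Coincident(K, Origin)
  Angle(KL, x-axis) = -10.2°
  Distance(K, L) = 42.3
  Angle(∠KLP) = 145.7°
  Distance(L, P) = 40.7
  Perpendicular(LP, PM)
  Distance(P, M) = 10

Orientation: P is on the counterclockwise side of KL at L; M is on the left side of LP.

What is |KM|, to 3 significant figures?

76.9

K is at the origin; KL runs at -10.2° with length 42.3, so L = 42.3·(cos -10.2°, sin -10.2°) = (41.6, -7.49). ∠KLP = 145.7°, so LP runs at -10.2° + (180° − 145.7°) = 24.1° from the x-axis; with |LP| = 40.7, P = L + 40.7·(cos 24.1°, sin 24.1°) = (78.8, 9.13). The perpendicularity gives PM at right angles to LP; with |PM| = 10.0 on the left of LP, M = P + 10.0·(-0.408, 0.913) = (74.7, 18.3). Then |KM| = |M − K| = 76.9.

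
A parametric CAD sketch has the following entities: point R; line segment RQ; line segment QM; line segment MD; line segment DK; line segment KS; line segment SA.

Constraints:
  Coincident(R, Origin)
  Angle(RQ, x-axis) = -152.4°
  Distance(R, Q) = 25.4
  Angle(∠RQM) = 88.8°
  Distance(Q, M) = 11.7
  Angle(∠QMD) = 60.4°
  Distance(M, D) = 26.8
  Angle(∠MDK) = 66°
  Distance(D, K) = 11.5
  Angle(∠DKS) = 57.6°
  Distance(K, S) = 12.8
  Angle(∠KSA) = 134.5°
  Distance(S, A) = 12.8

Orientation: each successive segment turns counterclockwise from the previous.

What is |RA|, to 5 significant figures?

13.977

R is at the origin; RQ runs at -152.4° with length 25.4, so Q = (-22.510, -11.768). ∠RQM = 88.8° gives QM at -61.200° from the x-axis; with |QM| = 11.7, M = (-16.873, -22.021). ∠QMD = 60.4° gives MD at 58.400° from the x-axis; with |MD| = 26.8, D = (-2.8302, 0.80577). ∠MDK = 66.0° gives DK at 172.40° from the x-axis; with |DK| = 11.5, K = (-14.229, 2.3267). ∠DKS = 57.6° gives KS at -65.200° from the x-axis; with |KS| = 12.8, S = (-8.8602, -9.2928). ∠KSA = 134.5° gives SA at -19.700° from the x-axis; with |SA| = 12.8, A = (3.1906, -13.608). Then |RA| = |A − R| = 13.977.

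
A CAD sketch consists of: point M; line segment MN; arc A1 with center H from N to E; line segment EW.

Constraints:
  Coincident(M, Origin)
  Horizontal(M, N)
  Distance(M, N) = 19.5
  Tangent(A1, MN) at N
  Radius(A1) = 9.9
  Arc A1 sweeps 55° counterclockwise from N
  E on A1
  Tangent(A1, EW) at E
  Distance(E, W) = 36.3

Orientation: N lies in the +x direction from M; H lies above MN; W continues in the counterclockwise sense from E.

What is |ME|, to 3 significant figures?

27.9

The tangent condition forces HN to be normal to MN, so H = N + (0, 9.9) = (19.5, 9.90). On A1, N sits at bearing -90° from H; a 55° counterclockwise sweep puts E at bearing -35°, so E = H + 9.9·(cos -35°, sin -35°) = (27.6, 4.22). Then |ME| = |E − M| = 27.9.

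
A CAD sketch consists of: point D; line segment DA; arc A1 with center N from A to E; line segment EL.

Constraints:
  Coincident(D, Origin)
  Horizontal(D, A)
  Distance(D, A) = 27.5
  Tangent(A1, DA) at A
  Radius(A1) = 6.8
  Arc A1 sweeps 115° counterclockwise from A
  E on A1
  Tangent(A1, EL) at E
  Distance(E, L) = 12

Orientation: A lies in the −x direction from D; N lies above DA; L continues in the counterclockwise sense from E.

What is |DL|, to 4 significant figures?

33.46

D is at the origin; D and A share the same y with |DA| = 27.5 and A on the −x side, so A = (-27.50, 0.000). Since A1 is tangent to DA there, NA ⟂ DA, so N = A + (0, 6.8) = (-27.50, 6.800). On A1, A sits at bearing -90° from N; a 115° counterclockwise sweep puts E at bearing 25°, so E = N + 6.8·(cos 25°, sin 25°) = (-21.34, 9.674). The tangent condition forces NE to be normal to EL, so EL runs along (−sin 25°, cos 25°); with |EL| = 12.0, L = (-26.41, 20.55). Then |DL| = |L − D| = 33.46.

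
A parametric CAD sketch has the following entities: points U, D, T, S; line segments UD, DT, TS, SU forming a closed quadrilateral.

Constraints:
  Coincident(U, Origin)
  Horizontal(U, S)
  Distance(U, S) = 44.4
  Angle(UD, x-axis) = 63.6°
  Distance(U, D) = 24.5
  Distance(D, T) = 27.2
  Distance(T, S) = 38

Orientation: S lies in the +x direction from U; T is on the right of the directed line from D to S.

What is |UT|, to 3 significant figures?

8.34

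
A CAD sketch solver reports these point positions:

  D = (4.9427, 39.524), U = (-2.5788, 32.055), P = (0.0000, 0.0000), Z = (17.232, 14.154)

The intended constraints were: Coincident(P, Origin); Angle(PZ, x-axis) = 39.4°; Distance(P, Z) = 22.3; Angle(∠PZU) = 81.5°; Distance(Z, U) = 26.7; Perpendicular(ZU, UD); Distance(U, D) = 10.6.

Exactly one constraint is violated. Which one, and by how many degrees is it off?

Perpendicular(ZU, UD) — off by 3.10°.

P = (0.00, 0.00) ✓; PZ at 39.40° ✓; |PZ| = 22.30 ✓; ∠PZU = 81.50° ✓; |ZU| = 26.70 ✓; ∠(ZU, UD) = 93.10° ✗; |UD| = 10.60 ✓.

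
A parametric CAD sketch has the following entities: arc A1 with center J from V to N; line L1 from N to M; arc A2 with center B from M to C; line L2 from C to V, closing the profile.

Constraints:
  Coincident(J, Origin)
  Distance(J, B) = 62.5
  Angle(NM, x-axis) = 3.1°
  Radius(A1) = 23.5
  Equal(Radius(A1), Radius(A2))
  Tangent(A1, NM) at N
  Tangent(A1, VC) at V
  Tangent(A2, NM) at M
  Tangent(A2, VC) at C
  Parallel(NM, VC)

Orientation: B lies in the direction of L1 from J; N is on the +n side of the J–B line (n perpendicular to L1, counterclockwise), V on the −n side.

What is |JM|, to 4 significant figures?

66.77

The slot axis is L1's direction at 3.1°, so u = (cos 3.1°, sin 3.1°) = (0.9985, 0.05408) and n = (−sin 3.1°, cos 3.1°) = (-0.05408, 0.9985). J is at the origin and B lies 62.5 along u from J, so B = 62.5·u = (62.41, 3.380). Tangency of A1 to both parallel lines with radius 23.5 puts N and V at J ± 23.5·n: N = (-1.271, 23.47), V = (1.271, -23.47). Equal radii place M and C the same way about B: M = B + 23.5·n = (61.14, 26.85), C = B − 23.5·n = (63.68, -20.09). Then |JM| = |M − J| = 66.77.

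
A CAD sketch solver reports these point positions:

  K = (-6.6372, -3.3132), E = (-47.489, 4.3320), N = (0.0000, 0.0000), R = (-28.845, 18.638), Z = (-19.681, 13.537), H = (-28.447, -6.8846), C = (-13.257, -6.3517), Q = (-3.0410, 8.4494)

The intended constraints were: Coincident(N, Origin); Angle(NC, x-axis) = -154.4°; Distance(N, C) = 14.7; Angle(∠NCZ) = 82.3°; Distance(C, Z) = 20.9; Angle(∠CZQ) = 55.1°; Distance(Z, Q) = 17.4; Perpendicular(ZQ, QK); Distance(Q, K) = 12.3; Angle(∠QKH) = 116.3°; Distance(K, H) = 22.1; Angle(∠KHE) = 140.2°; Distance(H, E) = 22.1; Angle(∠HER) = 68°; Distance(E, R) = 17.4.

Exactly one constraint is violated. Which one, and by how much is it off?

Distance(E, R) = 17.4 — off by 6.10.

N = (0.00, 0.00) ✓; NC at -154.4° ✓; |NC| = 14.70 ✓; ∠NCZ = 82.30° ✓; |CZ| = 20.90 ✓; ∠CZQ = 55.10° ✓; |ZQ| = 17.40 ✓; ∠(ZQ, QK) = 90.00° ✓; |QK| = 12.30 ✓; ∠QKH = 116.3° ✓; |KH| = 22.10 ✓; ∠KHE = 140.2° ✓; |HE| = 22.10 ✓; ∠HER = 68.00° ✓; |ER| = 23.50 ✗.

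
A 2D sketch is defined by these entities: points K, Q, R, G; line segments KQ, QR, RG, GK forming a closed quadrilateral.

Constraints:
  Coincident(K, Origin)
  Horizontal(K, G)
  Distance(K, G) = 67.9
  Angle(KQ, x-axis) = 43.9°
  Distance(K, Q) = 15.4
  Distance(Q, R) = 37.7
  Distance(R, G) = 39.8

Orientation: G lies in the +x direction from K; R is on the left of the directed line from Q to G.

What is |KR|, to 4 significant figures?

52.89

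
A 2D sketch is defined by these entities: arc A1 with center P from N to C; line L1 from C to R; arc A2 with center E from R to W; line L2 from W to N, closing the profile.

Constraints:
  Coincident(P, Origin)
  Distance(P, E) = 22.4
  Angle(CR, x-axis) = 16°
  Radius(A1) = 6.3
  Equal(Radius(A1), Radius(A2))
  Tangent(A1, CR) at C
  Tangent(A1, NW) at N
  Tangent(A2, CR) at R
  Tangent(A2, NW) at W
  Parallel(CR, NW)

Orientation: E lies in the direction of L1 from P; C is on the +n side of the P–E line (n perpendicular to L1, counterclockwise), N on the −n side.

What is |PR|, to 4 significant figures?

23.27

The slot axis is L1's direction at 16.0°, so u = (cos 16.0°, sin 16.0°) = (0.9613, 0.2756) and n = (−sin 16.0°, cos 16.0°) = (-0.2756, 0.9613). P is at the origin and E lies 22.4 along u from P, so E = 22.4·u = (21.53, 6.174). Tangency of A1 to both parallel lines with radius 6.3 puts C and N at P ± 6.3·n: C = (-1.737, 6.056), N = (1.737, -6.056). Equal radii place R and W the same way about E: R = E + 6.3·n = (19.80, 12.23), W = E − 6.3·n = (23.27, 0.1183). Then |PR| = |R − P| = 23.27.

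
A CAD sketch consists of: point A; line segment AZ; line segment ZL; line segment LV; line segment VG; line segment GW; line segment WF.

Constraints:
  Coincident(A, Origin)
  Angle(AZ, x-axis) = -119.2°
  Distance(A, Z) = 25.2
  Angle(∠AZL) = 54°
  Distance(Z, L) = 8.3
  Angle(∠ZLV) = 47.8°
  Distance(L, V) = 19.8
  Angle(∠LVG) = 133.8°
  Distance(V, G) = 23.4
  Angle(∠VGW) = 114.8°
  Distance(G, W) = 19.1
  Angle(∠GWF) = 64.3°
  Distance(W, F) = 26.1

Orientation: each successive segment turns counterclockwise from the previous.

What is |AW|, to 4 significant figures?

56.25

A is at the origin; AZ runs at -119.2° with length 25.2, so Z = (-12.29, -22.00). ∠AZL = 54.0° gives ZL at 6.800° from the x-axis; with |ZL| = 8.3, L = (-4.052, -21.01). ∠ZLV = 47.8° gives LV at 139.0° from the x-axis; with |LV| = 19.8, V = (-19.00, -8.025). ∠LVG = 133.8° gives VG at -174.8° from the x-axis; with |VG| = 23.4, G = (-42.30, -10.15). ∠VGW = 114.8° gives GW at -109.6° from the x-axis; with |GW| = 19.1, W = (-48.71, -28.14). Then |AW| = |W − A| = 56.25.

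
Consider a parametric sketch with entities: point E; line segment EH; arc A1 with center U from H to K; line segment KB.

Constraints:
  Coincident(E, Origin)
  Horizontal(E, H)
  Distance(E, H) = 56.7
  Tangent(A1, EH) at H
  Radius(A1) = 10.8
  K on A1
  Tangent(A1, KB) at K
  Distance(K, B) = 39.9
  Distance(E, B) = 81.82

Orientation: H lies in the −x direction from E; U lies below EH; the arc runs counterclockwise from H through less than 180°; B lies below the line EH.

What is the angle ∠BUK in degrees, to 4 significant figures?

74.85°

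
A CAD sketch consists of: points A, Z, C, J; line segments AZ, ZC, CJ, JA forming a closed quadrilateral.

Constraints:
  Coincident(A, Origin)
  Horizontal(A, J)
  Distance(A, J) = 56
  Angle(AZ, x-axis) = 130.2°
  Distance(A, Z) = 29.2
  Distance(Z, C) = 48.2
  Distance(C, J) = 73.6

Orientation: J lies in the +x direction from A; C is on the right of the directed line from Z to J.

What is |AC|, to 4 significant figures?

28.67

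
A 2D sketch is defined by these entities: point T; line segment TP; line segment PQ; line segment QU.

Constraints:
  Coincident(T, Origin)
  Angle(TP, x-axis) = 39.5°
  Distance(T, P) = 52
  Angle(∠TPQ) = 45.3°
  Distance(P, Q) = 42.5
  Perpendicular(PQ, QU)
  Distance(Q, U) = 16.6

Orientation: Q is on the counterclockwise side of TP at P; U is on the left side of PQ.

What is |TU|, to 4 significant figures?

21.21

T is at the origin; TP runs at 39.5° with length 52.0, so P = 52.0·(cos 39.5°, sin 39.5°) = (40.12, 33.08). ∠TPQ = 45.3°, so PQ runs at 39.5° + (180° − 45.3°) = 174.2° from the x-axis; with |PQ| = 42.5, Q = P + 42.5·(cos 174.2°, sin 174.2°) = (-2.158, 37.37). The perpendicularity gives QU at right angles to PQ; with |QU| = 16.6 on the left of PQ, U = Q + 16.6·(-0.1011, -0.9949) = (-3.835, 20.86). Then |TU| = |U − T| = 21.21.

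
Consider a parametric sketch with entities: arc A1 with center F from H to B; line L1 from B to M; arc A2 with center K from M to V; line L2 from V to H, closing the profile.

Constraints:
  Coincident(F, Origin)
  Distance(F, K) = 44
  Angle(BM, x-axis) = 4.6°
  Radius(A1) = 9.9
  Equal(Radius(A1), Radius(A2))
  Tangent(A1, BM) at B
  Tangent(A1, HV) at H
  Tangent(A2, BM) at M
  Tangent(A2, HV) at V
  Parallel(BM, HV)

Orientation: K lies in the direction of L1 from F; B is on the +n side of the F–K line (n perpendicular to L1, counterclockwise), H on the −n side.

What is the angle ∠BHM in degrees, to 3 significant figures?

65.8°

Tangency of A1 to both parallel lines with radius 9.9 puts B and H at F ± 9.9·n: B = (-0.794, 9.87), H = (0.794, -9.87). Equal radii place M and V the same way about K: M = K + 9.9·n = (43.1, 13.4), V = K − 9.9·n = (44.7, -6.34). Then cos ∠BHM = HB·HM / (|HB||HM|), giving 65.8°.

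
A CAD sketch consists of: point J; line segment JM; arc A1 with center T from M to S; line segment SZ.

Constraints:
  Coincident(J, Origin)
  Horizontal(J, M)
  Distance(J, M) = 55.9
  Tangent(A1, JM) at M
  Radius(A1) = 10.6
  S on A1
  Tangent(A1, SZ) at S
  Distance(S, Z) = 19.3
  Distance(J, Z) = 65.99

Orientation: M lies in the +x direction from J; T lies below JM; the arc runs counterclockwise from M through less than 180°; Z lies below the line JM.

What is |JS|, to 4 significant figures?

49.73

Checks: |TS| = 10.60 ✓; ∠(TS, SZ) = 90.00° ✓; |SZ| = 19.30 ✓; |JZ| = 65.99 ✓.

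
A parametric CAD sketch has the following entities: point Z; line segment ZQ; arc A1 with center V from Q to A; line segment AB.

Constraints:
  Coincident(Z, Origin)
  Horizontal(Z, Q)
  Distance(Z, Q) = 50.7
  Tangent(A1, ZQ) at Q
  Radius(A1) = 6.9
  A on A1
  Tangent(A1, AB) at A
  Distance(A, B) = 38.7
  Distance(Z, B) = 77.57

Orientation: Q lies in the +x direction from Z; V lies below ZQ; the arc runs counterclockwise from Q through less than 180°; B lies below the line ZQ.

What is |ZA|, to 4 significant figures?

45.89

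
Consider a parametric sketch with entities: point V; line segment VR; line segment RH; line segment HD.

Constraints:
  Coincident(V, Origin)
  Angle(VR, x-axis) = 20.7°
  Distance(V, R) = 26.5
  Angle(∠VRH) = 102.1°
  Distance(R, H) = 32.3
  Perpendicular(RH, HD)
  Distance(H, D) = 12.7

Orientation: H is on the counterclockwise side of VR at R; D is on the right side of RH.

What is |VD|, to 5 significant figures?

54.072

V is at the origin; VR runs at 20.7° with length 26.5, so R = 26.5·(cos 20.7°, sin 20.7°) = (24.789, 9.3671). ∠VRH = 102.1°, so RH runs at 20.7° + (180° − 102.1°) = 98.600° from the x-axis; with |RH| = 32.3, H = R + 32.3·(cos 98.600°, sin 98.600°) = (19.959, 41.304). The perpendicularity gives HD at right angles to RH; with |HD| = 12.7 on the right of RH, D = H + 12.7·(0.98876, 0.14954) = (32.516, 43.203). Then |VD| = |D − V| = 54.072.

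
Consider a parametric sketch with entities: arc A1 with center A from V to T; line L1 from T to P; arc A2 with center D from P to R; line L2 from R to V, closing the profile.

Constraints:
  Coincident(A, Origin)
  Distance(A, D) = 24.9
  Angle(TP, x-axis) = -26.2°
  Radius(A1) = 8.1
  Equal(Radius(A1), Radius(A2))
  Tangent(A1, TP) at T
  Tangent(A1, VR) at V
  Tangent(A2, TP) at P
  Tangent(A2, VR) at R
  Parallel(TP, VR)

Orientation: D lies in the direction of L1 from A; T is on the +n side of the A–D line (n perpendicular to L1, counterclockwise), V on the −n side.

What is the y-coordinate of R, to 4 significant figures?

-18.26

The slot axis is L1's direction at -26.2°, so u = (cos -26.2°, sin -26.2°) = (0.8973, -0.4415) and n = (−sin -26.2°, cos -26.2°) = (0.4415, 0.8973). A is at the origin and D lies 24.9 along u from A, so D = 24.9·u = (22.34, -10.99). Tangency of A1 to both parallel lines with radius 8.1 puts T and V at A ± 8.1·n: T = (3.576, 7.268), V = (-3.576, -7.268). Equal radii place P and R the same way about D: P = D + 8.1·n = (25.92, -3.726), R = D − 8.1·n = (18.77, -18.26). So R.y = -18.26.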